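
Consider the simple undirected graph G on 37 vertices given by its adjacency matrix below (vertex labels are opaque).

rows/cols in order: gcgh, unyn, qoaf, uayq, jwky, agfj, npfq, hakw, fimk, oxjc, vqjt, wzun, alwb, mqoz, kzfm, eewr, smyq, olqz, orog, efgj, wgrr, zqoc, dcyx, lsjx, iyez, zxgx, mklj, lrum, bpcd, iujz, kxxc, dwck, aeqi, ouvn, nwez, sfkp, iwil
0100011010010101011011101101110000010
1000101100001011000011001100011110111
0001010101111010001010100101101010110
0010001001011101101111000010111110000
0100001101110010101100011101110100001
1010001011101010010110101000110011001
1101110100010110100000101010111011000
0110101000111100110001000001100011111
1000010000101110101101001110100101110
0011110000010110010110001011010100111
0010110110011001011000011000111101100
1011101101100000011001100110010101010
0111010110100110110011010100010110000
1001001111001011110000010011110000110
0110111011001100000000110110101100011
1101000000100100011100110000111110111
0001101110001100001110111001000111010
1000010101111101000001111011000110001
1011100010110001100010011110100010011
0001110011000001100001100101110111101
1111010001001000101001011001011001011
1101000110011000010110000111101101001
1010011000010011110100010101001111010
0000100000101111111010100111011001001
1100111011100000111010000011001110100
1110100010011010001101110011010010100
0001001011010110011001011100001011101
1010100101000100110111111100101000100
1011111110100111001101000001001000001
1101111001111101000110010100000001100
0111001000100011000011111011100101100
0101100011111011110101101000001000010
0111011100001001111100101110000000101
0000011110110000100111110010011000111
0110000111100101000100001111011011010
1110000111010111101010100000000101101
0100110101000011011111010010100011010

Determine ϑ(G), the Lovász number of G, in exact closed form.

sqrt(37)

N(olqz) = {gcgh, agfj, hakw, oxjc, vqjt, wzun, alwb, mqoz, eewr, zqoc, dcyx, lsjx, iyez, mklj, lrum, dwck, aeqi, iwil}, |N(olqz)| = 18.
Vertex zqoc has 18 neighbors: gcgh, unyn, uayq, hakw, fimk, wzun, alwb, olqz, efgj, wgrr, zxgx, mklj, lrum, bpcd, kxxc, dwck, ouvn, iwil.
N(uayq) = {qoaf, npfq, oxjc, wzun, alwb, mqoz, eewr, smyq, orog, efgj, wgrr, zqoc, mklj, bpcd, iujz, kxxc, dwck, aeqi}, |N(uayq)| = 18.
N(hakw) = {unyn, qoaf, jwky, npfq, vqjt, wzun, alwb, mqoz, smyq, olqz, zqoc, lrum, bpcd, aeqi, ouvn, nwez, sfkp, iwil}, |N(hakw)| = 18.
deg(v) = 18 for all v (|V|=37); strongly regular (37,18,8,9).
spec(A) ≈ [18.0, 2.54138, -3.54138] (distinct, 5 d.p.).
−37·(-sqrt(37)/2 - 1/2) / ((18)−(-sqrt(37)/2 - 1/2)) = sqrt(37) = ϑ(G).
ϑ(G) ≈ 6.082763.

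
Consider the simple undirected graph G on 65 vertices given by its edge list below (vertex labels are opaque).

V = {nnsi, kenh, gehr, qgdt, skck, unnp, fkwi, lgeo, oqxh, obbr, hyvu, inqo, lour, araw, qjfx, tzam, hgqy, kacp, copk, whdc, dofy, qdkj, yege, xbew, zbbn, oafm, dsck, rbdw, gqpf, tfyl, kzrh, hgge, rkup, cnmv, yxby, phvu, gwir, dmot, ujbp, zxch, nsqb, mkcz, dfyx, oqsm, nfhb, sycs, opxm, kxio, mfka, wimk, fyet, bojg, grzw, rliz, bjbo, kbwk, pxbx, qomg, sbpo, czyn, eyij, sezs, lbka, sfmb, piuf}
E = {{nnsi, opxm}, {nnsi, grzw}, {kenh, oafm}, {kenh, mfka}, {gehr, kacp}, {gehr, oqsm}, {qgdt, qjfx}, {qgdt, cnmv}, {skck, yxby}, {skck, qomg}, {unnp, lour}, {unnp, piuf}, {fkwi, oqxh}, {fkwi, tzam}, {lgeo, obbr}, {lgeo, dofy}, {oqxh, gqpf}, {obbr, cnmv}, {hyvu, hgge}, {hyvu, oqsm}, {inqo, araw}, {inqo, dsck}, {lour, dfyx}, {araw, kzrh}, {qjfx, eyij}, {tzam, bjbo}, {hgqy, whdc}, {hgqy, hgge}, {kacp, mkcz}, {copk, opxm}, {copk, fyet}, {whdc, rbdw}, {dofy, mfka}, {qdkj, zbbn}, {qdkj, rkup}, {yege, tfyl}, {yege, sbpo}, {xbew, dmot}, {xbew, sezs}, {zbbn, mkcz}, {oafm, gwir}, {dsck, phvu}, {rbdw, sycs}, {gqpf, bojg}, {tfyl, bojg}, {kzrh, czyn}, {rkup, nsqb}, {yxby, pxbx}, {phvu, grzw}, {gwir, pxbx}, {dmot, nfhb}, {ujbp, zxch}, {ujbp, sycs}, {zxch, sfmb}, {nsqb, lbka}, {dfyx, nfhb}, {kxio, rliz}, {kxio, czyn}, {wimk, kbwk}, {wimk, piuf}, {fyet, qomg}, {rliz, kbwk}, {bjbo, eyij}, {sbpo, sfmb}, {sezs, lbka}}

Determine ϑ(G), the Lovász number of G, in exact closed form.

deg(cnmv) = 2; N(cnmv) = {qgdt, obbr}.
N(zxch) = {ujbp, sfmb}, |N(zxch)| = 2.
N(dmot) = {xbew, nfhb}, |N(dmot)| = 2.
N(kenh) = {oafm, mfka}, |N(kenh)| = 2.
Regular of degree 2 on 65 vertices: this is C_{65}, the 65-cycle.
Distinct eigenvalues (to 6 d.p.): [2.0, 1.990663, 1.96274, 1.916492, 1.852349, 1.770912, 1.67294, 1.559349, 1.431198, 1.289684, 1.136129, 0.971967, 0.798729, 0.618034, 0.431568, 0.241073, 0.048327, -0.14487, -0.336714, -0.525415, -0.70921, -0.886383, -1.05528, -1.214325, -1.362032, -1.497021, -1.618034, -1.723939, -1.813749, -1.886624, -1.941884, -1.979013, -1.997664].
With N=65: ϑ(G) = 65·(-(-1)*2*cos(pi/65))/(2−(-2*cos(pi/65))) = 65*cos(pi/65)/(cos(pi/65) + 1).
= 32.481012600… (decimal).
α=32, χ(Ḡ)=33; ϑ=65*cos(pi/65)/(cos(pi/65) + 1) lies between (both strict).

65*cos(pi/65)/(cos(pi/65) + 1)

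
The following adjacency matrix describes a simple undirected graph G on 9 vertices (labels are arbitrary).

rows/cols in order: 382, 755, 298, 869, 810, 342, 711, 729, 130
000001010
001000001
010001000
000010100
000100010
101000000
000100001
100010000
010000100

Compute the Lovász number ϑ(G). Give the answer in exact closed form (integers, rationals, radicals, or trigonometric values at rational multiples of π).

deg(342) = 2; N(342) = {382, 298}.
N(130) = {755, 711}, |N(130)| = 2.
deg(298) = 2; N(298) = {755, 342}.
Vertex 711 has 2 neighbors: 869, 130.
2-regular, N=9; the odd cycle C_{9}.
Distinct eigenvalues (to 5 d.p.): [2.0, 1.53209, 0.3473, -1.0, -1.87939].
−9·(-2*cos(pi/9)) / ((2)−(-2*cos(pi/9))) = 9*cos(pi/9)/(cos(pi/9) + 1) = ϑ(G).
= 4.3600896… (decimal).
α=4, χ(Ḡ)=5; ϑ=9*cos(pi/9)/(cos(pi/9) + 1) lies between (both strict).

9*cos(pi/9)/(cos(pi/9) + 1)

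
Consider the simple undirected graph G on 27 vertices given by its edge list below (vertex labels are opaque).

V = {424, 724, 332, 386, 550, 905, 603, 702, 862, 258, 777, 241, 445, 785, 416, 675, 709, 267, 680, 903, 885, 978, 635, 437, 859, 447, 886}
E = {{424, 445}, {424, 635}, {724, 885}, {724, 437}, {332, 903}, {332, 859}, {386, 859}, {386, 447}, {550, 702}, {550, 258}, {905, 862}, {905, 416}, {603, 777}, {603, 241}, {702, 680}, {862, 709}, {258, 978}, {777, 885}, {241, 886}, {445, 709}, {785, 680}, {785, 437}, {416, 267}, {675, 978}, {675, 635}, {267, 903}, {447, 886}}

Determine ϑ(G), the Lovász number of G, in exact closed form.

27*cos(pi/27)/(cos(pi/27) + 1)

deg(777) = 2; N(777) = {603, 885}.
N(885) = {724, 777}, |N(885)| = 2.
N(859) = {332, 386}, |N(859)| = 2.
N(241) = {603, 886}, |N(241)| = 2.
Regular of degree 2 on 27 vertices: connected 2-regular on 27 ⇒ C_{27}.
A has 14 distinct eigenvalues ≈ [2.0, 1.9461, 1.7873, 1.5321, 1.1943, 0.7922, 0.3473, -0.1163, -0.5736, -1.0, -1.3725, -1.671, -1.8794, -1.9865].
−27·(-2*cos(pi/27)) / ((2)−(-2*cos(pi/27))) = 27*cos(pi/27)/(cos(pi/27) + 1) = ϑ(G).
= 13.4542041… (decimal).
Sandwich: α(G)=13 ≤ ϑ(G)=27*cos(pi/27)/(cos(pi/27) + 1) ≤ χ(Ḡ)=14 (both strict).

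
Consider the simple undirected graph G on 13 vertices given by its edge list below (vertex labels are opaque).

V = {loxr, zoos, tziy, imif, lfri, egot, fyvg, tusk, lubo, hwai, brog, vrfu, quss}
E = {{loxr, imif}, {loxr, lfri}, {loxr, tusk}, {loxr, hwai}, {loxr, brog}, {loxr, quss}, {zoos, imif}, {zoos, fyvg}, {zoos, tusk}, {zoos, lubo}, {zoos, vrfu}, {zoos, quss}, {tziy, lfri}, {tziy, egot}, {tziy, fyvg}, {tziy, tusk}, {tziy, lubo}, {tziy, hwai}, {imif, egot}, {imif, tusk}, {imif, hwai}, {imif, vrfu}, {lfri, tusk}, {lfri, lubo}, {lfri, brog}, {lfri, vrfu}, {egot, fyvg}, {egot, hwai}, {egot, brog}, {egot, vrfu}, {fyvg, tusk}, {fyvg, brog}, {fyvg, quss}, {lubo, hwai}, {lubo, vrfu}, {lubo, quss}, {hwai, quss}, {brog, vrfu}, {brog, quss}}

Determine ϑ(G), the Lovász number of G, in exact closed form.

sqrt(13)

N(vrfu) = {zoos, imif, lfri, egot, lubo, brog}, |N(vrfu)| = 6.
N(fyvg) = {zoos, tziy, egot, tusk, brog, quss}, |N(fyvg)| = 6.
N(loxr) = {imif, lfri, tusk, hwai, brog, quss}, |N(loxr)| = 6.
Vertex brog has 6 neighbors: loxr, lfri, egot, fyvg, vrfu, quss.
deg(v) = 6 for all v (|V|=13); Paley(13): SR with (k,λ,μ)=(6,2,3).
spec(A) ≈ [6.0, 1.302776, -2.302776] (distinct, 6 d.p.).
ϑ = −N·λ_min/(λ_max−λ_min) = −13·(-sqrt(13)/2 - 1/2)/(6−(-sqrt(13)/2 - 1/2)) = sqrt(13).
ϑ(G) ≈ 3.605551.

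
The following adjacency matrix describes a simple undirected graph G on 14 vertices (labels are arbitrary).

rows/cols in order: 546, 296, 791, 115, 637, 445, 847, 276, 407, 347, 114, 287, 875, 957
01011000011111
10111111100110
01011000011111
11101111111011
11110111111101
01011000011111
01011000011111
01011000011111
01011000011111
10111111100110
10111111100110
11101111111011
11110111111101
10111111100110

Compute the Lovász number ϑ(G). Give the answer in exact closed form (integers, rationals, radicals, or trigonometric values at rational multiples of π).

6

N(296) = {546, 791, 115, 637, 445, 847, 276, 407, 287, 875}, |N(296)| = 10.
Vertex 287 has 12 neighbors: 546, 296, 791, 637, 445, 847, 276, 407, 347, 114, 875, 957.
deg(957) = 10; N(957) = {546, 791, 115, 637, 445, 847, 276, 407, 287, 875}.
N(407) = {296, 115, 637, 347, 114, 287, 875, 957}, |N(407)| = 8.
G = K_{6,4,2,2}: α = 6 = χ(Ḡ), so ϑ = 6.
≈ 6.00000 (to 5 d.p.).
6 ≤ 6 ≤ 6: collapsed.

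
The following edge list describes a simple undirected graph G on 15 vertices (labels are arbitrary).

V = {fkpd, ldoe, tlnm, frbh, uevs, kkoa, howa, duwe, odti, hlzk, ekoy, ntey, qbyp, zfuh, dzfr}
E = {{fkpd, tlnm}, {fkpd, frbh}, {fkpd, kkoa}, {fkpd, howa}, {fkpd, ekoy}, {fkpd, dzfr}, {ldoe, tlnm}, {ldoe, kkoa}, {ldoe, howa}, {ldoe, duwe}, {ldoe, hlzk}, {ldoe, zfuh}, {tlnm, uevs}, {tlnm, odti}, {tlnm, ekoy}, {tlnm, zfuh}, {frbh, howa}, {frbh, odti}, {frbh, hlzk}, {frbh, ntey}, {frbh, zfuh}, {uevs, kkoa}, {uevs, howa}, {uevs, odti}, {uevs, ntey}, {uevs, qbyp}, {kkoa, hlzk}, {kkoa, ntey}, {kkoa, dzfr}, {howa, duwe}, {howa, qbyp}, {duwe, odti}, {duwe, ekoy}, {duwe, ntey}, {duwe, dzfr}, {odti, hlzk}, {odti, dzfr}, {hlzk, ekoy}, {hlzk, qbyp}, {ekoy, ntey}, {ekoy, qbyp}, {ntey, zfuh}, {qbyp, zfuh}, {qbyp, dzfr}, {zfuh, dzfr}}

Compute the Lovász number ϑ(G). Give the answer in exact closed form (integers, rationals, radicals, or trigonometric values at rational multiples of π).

5

Vertex qbyp has 6 neighbors: uevs, howa, hlzk, ekoy, zfuh, dzfr.
deg(hlzk) = 6; N(hlzk) = {ldoe, frbh, kkoa, odti, ekoy, qbyp}.
N(uevs) = {tlnm, kkoa, howa, odti, ntey, qbyp}, |N(uevs)| = 6.
deg(kkoa) = 6; N(kkoa) = {fkpd, ldoe, uevs, hlzk, ntey, dzfr}.
G on 15 vertices is 6-regular; this is K(6,2), the Kneser graph.
The 3 distinct eigenvalues: [6.0, 1.0, -3.0].
−15·(-3) / ((6)−(-3)) = 5 = ϑ(G).
ϑ(G) ≈ 5.000000000.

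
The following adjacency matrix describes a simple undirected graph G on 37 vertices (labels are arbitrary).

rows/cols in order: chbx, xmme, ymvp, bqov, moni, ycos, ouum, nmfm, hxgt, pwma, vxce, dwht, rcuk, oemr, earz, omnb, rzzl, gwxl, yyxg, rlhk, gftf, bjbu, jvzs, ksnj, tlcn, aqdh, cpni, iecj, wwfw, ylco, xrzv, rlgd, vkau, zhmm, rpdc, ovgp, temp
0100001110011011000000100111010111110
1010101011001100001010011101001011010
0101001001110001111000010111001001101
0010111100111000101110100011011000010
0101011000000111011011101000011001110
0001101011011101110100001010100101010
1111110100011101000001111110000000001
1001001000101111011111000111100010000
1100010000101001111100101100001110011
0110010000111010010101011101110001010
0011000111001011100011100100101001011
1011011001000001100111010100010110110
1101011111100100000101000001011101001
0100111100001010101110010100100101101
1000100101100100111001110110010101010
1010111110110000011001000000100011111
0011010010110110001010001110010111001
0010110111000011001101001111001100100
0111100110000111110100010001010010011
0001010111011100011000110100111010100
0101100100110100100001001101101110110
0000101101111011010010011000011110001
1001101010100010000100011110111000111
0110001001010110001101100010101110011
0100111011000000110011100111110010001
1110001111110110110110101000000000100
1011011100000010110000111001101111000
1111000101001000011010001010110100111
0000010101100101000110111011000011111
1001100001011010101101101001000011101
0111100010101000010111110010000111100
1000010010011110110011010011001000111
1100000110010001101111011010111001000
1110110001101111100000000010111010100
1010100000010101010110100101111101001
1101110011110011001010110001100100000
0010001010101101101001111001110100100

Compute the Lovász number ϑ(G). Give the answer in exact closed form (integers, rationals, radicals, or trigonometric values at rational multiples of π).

sqrt(37)

N(rcuk) = {chbx, xmme, bqov, ycos, ouum, nmfm, hxgt, pwma, vxce, oemr, rlhk, bjbu, iecj, ylco, xrzv, rlgd, zhmm, temp}, |N(rcuk)| = 18.
N(earz) = {chbx, moni, nmfm, pwma, vxce, oemr, rzzl, gwxl, yyxg, bjbu, jvzs, ksnj, aqdh, cpni, ylco, rlgd, zhmm, ovgp}, |N(earz)| = 18.
N(temp) = {ymvp, ouum, hxgt, vxce, rcuk, oemr, omnb, rzzl, yyxg, bjbu, jvzs, ksnj, tlcn, iecj, wwfw, ylco, rlgd, rpdc}, |N(temp)| = 18.
deg(rlhk) = 18; N(rlhk) = {bqov, ycos, nmfm, hxgt, pwma, dwht, rcuk, oemr, gwxl, yyxg, jvzs, ksnj, aqdh, wwfw, ylco, xrzv, vkau, rpdc}.
G on 37 vertices is 18-regular; Paley(37): SR with (k,λ,μ)=(18,8,9).
spec(A) ≈ [18.0, 2.541, -3.541] (distinct, 3 d.p.).
ϑ = −N·λ_min/(λ_max−λ_min) = −37·(-sqrt(37)/2 - 1/2)/(18−(-sqrt(37)/2 - 1/2)) = sqrt(37).
= 6.08276253… (decimal).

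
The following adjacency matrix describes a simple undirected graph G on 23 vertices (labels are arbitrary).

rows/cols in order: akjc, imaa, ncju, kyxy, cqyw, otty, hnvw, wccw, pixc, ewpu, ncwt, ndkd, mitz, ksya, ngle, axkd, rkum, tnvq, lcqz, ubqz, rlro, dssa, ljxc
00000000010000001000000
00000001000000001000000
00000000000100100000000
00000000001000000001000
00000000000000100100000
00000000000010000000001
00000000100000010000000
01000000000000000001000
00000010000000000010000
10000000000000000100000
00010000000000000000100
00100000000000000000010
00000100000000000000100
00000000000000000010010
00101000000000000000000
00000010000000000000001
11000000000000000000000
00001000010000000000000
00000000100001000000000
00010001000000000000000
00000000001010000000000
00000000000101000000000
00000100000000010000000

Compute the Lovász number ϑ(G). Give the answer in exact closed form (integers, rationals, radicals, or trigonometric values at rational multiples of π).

deg(rkum) = 2; N(rkum) = {akjc, imaa}.
N(ndkd) = {ncju, dssa}, |N(ndkd)| = 2.
deg(cqyw) = 2; N(cqyw) = {ngle, tnvq}.
Vertex dssa has 2 neighbors: ndkd, ksya.
G on 23 vertices is 2-regular; this is C_{23}, the 23-cycle.
Distinct eigenvalues (to 5 d.p.): [2.0, 1.92583, 1.70884, 1.36511, 0.92013, 0.40691, -0.13648, -0.66976, -1.15336, -1.55142, -1.83442, -1.98137].
ϑ = −N·λ_min/(λ_max−λ_min) = −23·(-2*cos(pi/23))/(2−(-2*cos(pi/23))) = 23*cos(pi/23)/(cos(pi/23) + 1).
≈ 11.44619361 (to 8 d.p.).
Sandwich: α(G)=11 ≤ ϑ(G)=23*cos(pi/23)/(cos(pi/23) + 1) ≤ χ(Ḡ)=12 (both strict).

23*cos(pi/23)/(cos(pi/23) + 1)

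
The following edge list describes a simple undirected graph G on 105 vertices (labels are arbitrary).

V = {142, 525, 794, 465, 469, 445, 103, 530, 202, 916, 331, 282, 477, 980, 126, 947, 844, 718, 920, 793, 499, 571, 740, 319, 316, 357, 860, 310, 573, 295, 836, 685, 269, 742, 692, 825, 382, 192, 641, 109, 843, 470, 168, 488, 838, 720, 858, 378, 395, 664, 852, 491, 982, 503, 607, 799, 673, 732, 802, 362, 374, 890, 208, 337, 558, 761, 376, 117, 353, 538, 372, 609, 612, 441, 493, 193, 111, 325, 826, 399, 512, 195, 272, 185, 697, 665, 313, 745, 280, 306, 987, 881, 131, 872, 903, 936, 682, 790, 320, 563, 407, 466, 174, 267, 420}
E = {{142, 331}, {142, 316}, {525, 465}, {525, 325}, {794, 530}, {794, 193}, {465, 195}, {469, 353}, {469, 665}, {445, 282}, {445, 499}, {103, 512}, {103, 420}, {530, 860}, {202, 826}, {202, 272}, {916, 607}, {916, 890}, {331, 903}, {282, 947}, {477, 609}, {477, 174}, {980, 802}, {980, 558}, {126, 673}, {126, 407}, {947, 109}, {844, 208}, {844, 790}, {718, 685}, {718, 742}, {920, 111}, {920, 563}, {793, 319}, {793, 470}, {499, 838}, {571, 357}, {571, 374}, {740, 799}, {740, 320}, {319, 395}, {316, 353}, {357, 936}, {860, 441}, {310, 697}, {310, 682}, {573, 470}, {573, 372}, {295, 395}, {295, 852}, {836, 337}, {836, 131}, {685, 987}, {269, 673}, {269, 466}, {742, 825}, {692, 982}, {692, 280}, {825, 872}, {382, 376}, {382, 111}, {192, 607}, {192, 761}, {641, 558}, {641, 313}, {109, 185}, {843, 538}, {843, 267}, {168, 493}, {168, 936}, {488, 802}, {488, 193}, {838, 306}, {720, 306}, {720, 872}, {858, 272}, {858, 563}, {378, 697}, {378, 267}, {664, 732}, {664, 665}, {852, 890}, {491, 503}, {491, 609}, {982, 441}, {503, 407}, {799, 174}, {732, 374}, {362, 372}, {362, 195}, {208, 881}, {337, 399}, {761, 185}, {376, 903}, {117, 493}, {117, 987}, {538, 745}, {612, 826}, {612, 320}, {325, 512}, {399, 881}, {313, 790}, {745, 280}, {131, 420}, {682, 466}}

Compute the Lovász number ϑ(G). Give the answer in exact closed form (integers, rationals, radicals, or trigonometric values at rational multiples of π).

N(826) = {202, 612}, |N(826)| = 2.
deg(673) = 2; N(673) = {126, 269}.
Vertex 420 has 2 neighbors: 103, 131.
deg(740) = 2; N(740) = {799, 320}.
2-regular, N=105; the odd cycle C_{105}.
Distinct eigenvalues (to 4 d.p.): [2.0, 1.9964, 1.9857, 1.9679, 1.943, 1.9111, 1.8725, 1.8271, 1.7752, 1.7169, 1.6525, 1.5821, 1.5061, 1.4248, 1.3383, 1.247, 1.1512, 1.0514, 0.9477, 0.8407, 0.7307, 0.618, 0.5032, 0.3865, 0.2685, 0.1495, 0.0299, -0.0897, -0.2091, -0.3276, -0.445, -0.5609, -0.6747, -0.7861, -0.8946, -1.0, -1.1018, -1.1996, -1.2932, -1.3821, -1.4661, -1.5448, -1.618, -1.6854, -1.7468, -1.8019, -1.8506, -1.8927, -1.9279, -1.9563, -1.9777, -1.9919, -1.9991].
−105·(-2*cos(pi/105)) / ((2)−(-2*cos(pi/105))) = 105*cos(pi/105)/(cos(pi/105) + 1) = ϑ(G).
≈ 52.48824872 (to 8 d.p.).
52 ≤ 105*cos(pi/105)/(cos(pi/105) + 1) ≤ 53: both strict.

105*cos(pi/105)/(cos(pi/105) + 1)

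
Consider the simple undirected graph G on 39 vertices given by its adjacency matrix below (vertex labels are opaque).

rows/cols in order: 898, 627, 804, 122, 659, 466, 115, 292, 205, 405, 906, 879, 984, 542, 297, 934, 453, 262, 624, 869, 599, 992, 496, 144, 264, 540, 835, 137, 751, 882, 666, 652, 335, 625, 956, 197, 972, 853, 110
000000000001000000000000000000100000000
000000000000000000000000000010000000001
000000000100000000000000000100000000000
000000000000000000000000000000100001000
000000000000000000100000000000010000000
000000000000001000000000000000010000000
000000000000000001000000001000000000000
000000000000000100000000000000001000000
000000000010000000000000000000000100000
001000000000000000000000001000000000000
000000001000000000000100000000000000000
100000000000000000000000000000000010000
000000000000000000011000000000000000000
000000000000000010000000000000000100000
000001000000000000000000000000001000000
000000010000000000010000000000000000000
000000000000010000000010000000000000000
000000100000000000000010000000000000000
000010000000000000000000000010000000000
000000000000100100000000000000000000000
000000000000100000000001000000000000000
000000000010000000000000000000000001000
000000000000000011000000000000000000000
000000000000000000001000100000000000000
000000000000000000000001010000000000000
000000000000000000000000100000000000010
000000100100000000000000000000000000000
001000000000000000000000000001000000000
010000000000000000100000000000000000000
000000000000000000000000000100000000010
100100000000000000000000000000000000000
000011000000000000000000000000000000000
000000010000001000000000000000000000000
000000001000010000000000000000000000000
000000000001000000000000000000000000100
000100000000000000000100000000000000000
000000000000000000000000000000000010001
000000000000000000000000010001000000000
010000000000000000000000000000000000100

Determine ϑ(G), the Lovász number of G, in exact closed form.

39*cos(pi/39)/(cos(pi/39) + 1)

N(627) = {751, 110}, |N(627)| = 2.
deg(137) = 2; N(137) = {804, 882}.
N(659) = {624, 652}, |N(659)| = 2.
deg(652) = 2; N(652) = {659, 466}.
39-vertex 2-regular graph: a single 39-cycle (edge-transitive).
A has 20 distinct eigenvalues ≈ [2.0, 1.9741, 1.8971, 1.7709, 1.5989, 1.3854, 1.1361, 0.8574, 0.5564, 0.2411, -0.0805, -0.4001, -0.7092, -1.0, -1.2649, -1.497, -1.6904, -1.84, -1.9419, -1.9935].
−39·(-2*cos(pi/39)) / ((2)−(-2*cos(pi/39))) = 39*cos(pi/39)/(cos(pi/39) + 1) = ϑ(G).
≈ 19.46833 (to 5 d.p.).
19 ≤ 39*cos(pi/39)/(cos(pi/39) + 1) ≤ 20: both strict.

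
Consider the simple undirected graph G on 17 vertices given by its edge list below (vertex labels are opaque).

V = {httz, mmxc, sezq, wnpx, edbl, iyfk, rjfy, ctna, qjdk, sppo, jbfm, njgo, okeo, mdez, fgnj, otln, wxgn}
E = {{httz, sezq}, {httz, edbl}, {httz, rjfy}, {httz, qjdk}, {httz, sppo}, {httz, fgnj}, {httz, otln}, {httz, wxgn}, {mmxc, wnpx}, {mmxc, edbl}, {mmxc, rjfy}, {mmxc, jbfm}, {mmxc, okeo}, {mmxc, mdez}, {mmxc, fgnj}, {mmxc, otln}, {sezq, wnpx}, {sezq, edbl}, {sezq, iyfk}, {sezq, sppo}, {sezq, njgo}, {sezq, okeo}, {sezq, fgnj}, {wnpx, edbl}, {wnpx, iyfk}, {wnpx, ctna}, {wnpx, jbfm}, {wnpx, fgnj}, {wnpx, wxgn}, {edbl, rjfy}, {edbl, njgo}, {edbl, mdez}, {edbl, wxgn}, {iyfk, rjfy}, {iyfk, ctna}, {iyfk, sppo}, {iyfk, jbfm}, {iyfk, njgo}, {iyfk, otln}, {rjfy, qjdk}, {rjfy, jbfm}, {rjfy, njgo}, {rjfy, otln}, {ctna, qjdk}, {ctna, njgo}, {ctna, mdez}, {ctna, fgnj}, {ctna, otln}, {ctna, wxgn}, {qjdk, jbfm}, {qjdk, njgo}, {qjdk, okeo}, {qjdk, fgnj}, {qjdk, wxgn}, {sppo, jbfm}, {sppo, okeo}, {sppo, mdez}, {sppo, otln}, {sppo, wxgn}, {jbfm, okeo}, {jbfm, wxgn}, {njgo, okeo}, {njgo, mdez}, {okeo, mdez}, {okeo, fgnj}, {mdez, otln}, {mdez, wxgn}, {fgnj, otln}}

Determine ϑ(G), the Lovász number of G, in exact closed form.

deg(sppo) = 8; N(sppo) = {httz, sezq, iyfk, jbfm, okeo, mdez, otln, wxgn}.
Vertex rjfy has 8 neighbors: httz, mmxc, edbl, iyfk, qjdk, jbfm, njgo, otln.
N(edbl) = {httz, mmxc, sezq, wnpx, rjfy, njgo, mdez, wxgn}, |N(edbl)| = 8.
deg(jbfm) = 8; N(jbfm) = {mmxc, wnpx, iyfk, rjfy, qjdk, sppo, okeo, wxgn}.
Every vertex has degree 8 (N=17); Paley(17): SR with (k,λ,μ)=(8,3,4).
spec(A) ≈ [8.0, 1.5616, -2.5616] (distinct, 4 d.p.).
Lovász (edge-transitive): ϑ = −17·(-sqrt(17)/2 - 1/2)/((8)−(-sqrt(17)/2 - 1/2)) = sqrt(17).
≈ 4.123105626 (to 9 d.p.).

sqrt(17)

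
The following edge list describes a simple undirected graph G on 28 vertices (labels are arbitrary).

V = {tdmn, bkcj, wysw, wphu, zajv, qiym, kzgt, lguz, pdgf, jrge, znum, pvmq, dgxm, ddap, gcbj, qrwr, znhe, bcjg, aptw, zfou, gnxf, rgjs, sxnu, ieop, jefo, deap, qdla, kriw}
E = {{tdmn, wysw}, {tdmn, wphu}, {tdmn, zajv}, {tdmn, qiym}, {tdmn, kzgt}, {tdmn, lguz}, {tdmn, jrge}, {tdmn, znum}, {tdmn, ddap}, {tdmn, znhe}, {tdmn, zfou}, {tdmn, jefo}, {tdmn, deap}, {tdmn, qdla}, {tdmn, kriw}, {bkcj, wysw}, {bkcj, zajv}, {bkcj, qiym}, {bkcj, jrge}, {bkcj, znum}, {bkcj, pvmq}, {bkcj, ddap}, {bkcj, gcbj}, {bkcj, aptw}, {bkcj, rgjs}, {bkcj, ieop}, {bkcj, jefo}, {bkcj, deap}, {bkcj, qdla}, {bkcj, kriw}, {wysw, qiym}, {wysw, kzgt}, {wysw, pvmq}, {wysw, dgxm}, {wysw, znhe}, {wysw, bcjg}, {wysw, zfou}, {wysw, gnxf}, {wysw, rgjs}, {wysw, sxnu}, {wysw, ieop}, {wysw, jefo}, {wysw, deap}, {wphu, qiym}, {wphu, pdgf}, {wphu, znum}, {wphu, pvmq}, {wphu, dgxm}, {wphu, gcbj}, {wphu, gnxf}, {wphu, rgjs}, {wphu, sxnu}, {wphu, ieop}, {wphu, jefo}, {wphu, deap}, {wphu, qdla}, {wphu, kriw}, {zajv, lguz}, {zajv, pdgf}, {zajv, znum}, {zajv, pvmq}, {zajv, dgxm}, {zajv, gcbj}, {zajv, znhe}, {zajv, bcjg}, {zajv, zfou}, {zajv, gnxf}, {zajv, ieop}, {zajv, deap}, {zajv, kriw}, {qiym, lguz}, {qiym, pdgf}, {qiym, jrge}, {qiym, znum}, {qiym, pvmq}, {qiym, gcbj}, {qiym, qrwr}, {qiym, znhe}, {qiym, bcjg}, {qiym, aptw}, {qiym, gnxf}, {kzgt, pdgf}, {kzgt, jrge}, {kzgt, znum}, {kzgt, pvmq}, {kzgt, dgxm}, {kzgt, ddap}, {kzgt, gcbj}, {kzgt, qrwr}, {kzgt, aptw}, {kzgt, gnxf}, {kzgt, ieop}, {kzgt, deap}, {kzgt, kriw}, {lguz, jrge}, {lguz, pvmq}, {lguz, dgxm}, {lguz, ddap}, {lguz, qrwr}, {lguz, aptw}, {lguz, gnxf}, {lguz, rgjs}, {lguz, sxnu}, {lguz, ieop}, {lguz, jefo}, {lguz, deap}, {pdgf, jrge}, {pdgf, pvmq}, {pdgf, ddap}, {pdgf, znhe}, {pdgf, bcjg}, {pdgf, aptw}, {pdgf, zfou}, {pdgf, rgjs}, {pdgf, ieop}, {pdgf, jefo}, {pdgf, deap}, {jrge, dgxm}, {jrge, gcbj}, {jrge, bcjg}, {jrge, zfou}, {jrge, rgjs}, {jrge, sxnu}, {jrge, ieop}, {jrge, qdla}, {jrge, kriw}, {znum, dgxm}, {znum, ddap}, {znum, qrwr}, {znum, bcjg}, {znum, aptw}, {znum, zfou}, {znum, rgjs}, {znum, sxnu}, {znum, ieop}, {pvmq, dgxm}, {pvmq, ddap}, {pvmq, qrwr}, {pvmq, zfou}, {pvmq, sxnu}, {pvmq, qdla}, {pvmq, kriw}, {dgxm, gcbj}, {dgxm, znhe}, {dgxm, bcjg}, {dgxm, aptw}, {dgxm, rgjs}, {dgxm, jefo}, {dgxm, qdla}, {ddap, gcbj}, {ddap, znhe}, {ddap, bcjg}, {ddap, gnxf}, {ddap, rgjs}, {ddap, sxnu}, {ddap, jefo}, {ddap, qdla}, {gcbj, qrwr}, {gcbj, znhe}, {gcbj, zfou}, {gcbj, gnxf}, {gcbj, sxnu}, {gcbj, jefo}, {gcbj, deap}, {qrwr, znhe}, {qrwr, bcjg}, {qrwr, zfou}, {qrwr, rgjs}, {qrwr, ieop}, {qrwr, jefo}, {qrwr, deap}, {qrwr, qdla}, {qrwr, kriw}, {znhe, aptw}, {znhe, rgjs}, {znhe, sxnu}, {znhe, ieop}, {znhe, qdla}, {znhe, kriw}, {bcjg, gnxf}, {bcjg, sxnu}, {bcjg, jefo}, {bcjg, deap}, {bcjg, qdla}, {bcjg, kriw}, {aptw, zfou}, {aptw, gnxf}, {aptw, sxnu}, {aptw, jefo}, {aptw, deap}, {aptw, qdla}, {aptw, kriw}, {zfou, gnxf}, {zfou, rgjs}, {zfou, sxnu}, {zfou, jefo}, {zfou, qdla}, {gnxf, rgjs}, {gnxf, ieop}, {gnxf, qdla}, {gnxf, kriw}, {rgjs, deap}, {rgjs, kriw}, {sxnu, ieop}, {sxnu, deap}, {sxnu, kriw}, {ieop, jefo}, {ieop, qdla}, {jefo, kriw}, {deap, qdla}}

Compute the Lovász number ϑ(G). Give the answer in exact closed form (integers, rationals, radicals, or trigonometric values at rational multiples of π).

7

Vertex zajv has 15 neighbors: tdmn, bkcj, lguz, pdgf, znum, pvmq, dgxm, gcbj, znhe, bcjg, zfou, gnxf, ieop, deap, kriw.
Vertex pdgf has 15 neighbors: wphu, zajv, qiym, kzgt, jrge, pvmq, ddap, znhe, bcjg, aptw, zfou, rgjs, ieop, jefo, deap.
Vertex bcjg has 15 neighbors: wysw, zajv, qiym, pdgf, jrge, znum, dgxm, ddap, qrwr, gnxf, sxnu, jefo, deap, qdla, kriw.
Vertex qiym has 15 neighbors: tdmn, bkcj, wysw, wphu, lguz, pdgf, jrge, znum, pvmq, gcbj, qrwr, znhe, bcjg, aptw, gnxf.
deg(v) = 15 for all v (|V|=28); Kneser-type, 2-subsets of [8].
A has 3 distinct eigenvalues ≈ [15.0, 1.0, -5.0].
Lovász (edge-transitive): ϑ = −28·(-5)/((15)−(-5)) = 7.
ϑ(G) ≈ 7.000000000.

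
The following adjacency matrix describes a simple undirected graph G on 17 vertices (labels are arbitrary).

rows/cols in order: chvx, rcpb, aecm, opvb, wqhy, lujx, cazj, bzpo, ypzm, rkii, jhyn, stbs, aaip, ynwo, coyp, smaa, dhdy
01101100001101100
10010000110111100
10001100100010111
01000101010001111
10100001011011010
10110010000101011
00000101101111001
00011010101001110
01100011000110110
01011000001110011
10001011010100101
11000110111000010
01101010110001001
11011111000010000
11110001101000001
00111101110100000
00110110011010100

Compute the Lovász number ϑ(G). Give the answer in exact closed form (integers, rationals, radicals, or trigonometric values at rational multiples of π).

Vertex ypzm has 8 neighbors: rcpb, aecm, cazj, bzpo, stbs, aaip, coyp, smaa.
deg(dhdy) = 8; N(dhdy) = {aecm, opvb, lujx, cazj, rkii, jhyn, aaip, coyp}.
deg(smaa) = 8; N(smaa) = {aecm, opvb, wqhy, lujx, bzpo, ypzm, rkii, stbs}.
N(aaip) = {rcpb, aecm, wqhy, cazj, ypzm, rkii, ynwo, dhdy}, |N(aaip)| = 8.
Every vertex has degree 8 (N=17); SR(17,8,3,4) — a Paley graph.
A has 3 distinct eigenvalues ≈ [8.0, 1.561553, -2.561553].
Lovász: ϑ = −17(-sqrt(17)/2 - 1/2)/(8+-(-sqrt(17)/2 - 1/2)) = sqrt(17).
= 4.1231056… (decimal).

sqrt(17)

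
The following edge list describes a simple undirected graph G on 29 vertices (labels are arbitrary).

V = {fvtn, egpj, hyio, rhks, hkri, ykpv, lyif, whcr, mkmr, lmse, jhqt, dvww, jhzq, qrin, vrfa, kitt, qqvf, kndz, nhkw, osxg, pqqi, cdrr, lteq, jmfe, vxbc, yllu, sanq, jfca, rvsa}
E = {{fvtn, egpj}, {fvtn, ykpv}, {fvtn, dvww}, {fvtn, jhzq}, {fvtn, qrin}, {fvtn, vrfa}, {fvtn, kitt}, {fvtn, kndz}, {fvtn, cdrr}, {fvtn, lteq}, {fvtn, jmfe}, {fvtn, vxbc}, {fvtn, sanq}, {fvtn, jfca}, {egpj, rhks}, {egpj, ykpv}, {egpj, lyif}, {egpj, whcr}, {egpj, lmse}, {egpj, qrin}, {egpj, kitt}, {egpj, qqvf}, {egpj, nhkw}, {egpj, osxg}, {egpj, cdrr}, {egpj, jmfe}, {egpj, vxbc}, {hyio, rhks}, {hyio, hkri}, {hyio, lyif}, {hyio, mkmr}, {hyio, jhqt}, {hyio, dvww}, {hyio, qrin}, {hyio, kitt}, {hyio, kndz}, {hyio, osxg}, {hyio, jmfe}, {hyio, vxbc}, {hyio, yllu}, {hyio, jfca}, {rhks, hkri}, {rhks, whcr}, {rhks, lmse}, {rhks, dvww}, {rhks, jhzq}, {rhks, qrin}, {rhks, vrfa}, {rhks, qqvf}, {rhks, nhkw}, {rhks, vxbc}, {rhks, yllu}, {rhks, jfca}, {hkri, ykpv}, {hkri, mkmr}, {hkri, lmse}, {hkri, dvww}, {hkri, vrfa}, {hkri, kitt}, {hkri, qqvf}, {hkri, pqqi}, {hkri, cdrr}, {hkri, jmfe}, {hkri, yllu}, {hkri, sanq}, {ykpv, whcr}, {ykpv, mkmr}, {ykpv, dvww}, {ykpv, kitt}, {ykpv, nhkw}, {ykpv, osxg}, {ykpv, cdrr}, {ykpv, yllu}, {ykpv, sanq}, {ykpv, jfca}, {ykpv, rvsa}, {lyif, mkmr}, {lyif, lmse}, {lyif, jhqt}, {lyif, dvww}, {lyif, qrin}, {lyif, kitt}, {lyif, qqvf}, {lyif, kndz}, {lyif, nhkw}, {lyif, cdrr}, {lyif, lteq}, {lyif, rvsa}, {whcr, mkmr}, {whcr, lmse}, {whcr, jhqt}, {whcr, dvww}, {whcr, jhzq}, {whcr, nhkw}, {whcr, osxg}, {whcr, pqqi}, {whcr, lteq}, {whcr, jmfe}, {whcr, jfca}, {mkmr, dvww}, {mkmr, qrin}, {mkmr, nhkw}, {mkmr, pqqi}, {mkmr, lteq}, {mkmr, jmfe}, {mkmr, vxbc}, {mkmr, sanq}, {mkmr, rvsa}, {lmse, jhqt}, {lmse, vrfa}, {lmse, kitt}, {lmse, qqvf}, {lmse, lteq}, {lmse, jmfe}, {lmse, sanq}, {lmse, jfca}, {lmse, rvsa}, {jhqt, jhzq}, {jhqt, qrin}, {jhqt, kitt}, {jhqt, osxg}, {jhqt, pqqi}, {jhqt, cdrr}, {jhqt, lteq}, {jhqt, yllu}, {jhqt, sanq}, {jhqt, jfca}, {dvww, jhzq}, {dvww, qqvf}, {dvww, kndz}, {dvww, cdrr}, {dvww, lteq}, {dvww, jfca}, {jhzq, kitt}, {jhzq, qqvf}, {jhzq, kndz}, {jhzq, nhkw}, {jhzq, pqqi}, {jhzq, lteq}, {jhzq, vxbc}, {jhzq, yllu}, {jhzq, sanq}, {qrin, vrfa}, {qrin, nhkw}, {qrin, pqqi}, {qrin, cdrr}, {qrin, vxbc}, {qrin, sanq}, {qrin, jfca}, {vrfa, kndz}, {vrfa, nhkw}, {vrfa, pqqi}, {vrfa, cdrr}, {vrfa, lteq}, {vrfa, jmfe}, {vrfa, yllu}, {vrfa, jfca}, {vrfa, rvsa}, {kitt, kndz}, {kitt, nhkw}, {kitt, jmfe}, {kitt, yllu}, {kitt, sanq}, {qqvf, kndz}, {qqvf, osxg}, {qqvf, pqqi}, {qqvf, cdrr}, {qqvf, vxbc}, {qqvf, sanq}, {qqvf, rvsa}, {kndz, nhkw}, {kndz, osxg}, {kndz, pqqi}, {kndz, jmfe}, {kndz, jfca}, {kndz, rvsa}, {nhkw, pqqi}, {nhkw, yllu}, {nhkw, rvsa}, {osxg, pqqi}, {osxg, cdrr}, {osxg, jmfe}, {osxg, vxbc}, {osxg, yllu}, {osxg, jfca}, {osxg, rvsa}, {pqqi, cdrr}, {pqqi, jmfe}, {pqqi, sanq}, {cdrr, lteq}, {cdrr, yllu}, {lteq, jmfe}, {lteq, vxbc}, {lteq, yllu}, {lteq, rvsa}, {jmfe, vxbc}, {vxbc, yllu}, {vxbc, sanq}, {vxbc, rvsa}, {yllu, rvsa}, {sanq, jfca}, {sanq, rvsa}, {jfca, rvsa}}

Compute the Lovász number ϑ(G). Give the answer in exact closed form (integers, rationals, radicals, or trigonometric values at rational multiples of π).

deg(mkmr) = 14; N(mkmr) = {hyio, hkri, ykpv, lyif, whcr, dvww, qrin, nhkw, pqqi, lteq, jmfe, vxbc, sanq, rvsa}.
deg(kndz) = 14; N(kndz) = {fvtn, hyio, lyif, dvww, jhzq, vrfa, kitt, qqvf, nhkw, osxg, pqqi, jmfe, jfca, rvsa}.
N(qqvf) = {egpj, rhks, hkri, lyif, lmse, dvww, jhzq, kndz, osxg, pqqi, cdrr, vxbc, sanq, rvsa}, |N(qqvf)| = 14.
N(vrfa) = {fvtn, rhks, hkri, lmse, qrin, kndz, nhkw, pqqi, cdrr, lteq, jmfe, yllu, jfca, rvsa}, |N(vrfa)| = 14.
G on 29 vertices is 14-regular; SR(29,14,6,7) — a Paley graph.
The 3 distinct eigenvalues: [14.0, 2.192582, -3.192582].
Lovász: ϑ = −29(-sqrt(29)/2 - 1/2)/(14+-(-sqrt(29)/2 - 1/2)) = sqrt(29).
≈ 5.38516481 (to 8 d.p.).

sqrt(29)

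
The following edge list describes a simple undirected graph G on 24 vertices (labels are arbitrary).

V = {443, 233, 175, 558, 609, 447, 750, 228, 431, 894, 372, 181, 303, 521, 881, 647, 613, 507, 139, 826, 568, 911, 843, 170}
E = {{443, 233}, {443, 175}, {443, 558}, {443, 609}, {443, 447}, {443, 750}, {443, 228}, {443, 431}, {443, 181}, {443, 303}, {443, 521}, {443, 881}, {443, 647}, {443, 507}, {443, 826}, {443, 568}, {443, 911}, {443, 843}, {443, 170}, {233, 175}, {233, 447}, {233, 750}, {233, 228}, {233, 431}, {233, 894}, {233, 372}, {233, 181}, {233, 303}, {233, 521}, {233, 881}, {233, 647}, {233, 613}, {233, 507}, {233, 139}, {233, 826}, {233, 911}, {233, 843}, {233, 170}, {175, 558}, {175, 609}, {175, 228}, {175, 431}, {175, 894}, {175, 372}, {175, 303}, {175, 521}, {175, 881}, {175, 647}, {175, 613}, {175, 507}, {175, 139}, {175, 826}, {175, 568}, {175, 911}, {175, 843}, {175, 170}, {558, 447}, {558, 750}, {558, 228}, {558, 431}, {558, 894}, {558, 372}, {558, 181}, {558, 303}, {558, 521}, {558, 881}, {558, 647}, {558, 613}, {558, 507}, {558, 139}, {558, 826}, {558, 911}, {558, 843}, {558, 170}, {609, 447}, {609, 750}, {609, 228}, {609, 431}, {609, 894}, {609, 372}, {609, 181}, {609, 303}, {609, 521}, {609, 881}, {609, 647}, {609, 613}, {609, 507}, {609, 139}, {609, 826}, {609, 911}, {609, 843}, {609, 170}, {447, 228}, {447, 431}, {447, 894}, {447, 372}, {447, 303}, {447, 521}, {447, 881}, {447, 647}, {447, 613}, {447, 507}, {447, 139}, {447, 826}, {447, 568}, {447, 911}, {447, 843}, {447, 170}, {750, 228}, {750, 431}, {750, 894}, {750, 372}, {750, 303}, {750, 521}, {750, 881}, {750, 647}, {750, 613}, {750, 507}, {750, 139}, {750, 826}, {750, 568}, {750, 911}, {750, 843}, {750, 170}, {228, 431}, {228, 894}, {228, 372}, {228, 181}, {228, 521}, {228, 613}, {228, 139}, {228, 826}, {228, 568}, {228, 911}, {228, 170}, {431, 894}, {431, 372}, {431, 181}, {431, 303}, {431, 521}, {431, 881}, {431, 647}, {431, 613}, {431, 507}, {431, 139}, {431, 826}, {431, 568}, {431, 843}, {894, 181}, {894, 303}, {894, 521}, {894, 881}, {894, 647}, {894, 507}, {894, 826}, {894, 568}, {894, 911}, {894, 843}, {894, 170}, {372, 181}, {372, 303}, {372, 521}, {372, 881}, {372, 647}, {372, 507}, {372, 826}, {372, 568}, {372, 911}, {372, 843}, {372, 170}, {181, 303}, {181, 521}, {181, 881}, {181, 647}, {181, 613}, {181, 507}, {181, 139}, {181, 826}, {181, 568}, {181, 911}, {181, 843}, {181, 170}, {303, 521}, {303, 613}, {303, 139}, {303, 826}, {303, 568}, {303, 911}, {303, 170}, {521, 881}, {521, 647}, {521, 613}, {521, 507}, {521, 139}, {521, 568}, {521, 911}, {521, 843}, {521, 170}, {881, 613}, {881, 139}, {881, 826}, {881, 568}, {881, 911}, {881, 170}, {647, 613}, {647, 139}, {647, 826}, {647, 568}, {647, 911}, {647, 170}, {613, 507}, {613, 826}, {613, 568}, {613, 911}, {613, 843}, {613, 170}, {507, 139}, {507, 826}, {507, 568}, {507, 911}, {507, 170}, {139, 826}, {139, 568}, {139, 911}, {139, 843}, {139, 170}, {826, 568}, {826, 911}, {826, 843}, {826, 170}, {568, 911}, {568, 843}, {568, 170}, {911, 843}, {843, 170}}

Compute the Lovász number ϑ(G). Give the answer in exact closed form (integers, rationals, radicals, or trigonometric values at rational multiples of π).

6

Vertex 558 has 20 neighbors: 443, 175, 447, 750, 228, 431, 894, 372, 181, 303, 521, 881, 647, 613, 507, 139, 826, 911, 843, 170.
Vertex 443 has 19 neighbors: 233, 175, 558, 609, 447, 750, 228, 431, 181, 303, 521, 881, 647, 507, 826, 568, 911, 843, 170.
deg(447) = 20; N(447) = {443, 233, 558, 609, 228, 431, 894, 372, 303, 521, 881, 647, 613, 507, 139, 826, 568, 911, 843, 170}.
Vertex 843 has 18 neighbors: 443, 233, 175, 558, 609, 447, 750, 431, 894, 372, 181, 521, 613, 139, 826, 568, 911, 170.
Complete multipartite on [6, 5, 4, 4, 3, 2]: sandwich collapses at ϑ=6.
Numerically 6.0000.
Sandwich: α(G)=6 ≤ ϑ(G)=6 ≤ χ(Ḡ)=6 (collapsed).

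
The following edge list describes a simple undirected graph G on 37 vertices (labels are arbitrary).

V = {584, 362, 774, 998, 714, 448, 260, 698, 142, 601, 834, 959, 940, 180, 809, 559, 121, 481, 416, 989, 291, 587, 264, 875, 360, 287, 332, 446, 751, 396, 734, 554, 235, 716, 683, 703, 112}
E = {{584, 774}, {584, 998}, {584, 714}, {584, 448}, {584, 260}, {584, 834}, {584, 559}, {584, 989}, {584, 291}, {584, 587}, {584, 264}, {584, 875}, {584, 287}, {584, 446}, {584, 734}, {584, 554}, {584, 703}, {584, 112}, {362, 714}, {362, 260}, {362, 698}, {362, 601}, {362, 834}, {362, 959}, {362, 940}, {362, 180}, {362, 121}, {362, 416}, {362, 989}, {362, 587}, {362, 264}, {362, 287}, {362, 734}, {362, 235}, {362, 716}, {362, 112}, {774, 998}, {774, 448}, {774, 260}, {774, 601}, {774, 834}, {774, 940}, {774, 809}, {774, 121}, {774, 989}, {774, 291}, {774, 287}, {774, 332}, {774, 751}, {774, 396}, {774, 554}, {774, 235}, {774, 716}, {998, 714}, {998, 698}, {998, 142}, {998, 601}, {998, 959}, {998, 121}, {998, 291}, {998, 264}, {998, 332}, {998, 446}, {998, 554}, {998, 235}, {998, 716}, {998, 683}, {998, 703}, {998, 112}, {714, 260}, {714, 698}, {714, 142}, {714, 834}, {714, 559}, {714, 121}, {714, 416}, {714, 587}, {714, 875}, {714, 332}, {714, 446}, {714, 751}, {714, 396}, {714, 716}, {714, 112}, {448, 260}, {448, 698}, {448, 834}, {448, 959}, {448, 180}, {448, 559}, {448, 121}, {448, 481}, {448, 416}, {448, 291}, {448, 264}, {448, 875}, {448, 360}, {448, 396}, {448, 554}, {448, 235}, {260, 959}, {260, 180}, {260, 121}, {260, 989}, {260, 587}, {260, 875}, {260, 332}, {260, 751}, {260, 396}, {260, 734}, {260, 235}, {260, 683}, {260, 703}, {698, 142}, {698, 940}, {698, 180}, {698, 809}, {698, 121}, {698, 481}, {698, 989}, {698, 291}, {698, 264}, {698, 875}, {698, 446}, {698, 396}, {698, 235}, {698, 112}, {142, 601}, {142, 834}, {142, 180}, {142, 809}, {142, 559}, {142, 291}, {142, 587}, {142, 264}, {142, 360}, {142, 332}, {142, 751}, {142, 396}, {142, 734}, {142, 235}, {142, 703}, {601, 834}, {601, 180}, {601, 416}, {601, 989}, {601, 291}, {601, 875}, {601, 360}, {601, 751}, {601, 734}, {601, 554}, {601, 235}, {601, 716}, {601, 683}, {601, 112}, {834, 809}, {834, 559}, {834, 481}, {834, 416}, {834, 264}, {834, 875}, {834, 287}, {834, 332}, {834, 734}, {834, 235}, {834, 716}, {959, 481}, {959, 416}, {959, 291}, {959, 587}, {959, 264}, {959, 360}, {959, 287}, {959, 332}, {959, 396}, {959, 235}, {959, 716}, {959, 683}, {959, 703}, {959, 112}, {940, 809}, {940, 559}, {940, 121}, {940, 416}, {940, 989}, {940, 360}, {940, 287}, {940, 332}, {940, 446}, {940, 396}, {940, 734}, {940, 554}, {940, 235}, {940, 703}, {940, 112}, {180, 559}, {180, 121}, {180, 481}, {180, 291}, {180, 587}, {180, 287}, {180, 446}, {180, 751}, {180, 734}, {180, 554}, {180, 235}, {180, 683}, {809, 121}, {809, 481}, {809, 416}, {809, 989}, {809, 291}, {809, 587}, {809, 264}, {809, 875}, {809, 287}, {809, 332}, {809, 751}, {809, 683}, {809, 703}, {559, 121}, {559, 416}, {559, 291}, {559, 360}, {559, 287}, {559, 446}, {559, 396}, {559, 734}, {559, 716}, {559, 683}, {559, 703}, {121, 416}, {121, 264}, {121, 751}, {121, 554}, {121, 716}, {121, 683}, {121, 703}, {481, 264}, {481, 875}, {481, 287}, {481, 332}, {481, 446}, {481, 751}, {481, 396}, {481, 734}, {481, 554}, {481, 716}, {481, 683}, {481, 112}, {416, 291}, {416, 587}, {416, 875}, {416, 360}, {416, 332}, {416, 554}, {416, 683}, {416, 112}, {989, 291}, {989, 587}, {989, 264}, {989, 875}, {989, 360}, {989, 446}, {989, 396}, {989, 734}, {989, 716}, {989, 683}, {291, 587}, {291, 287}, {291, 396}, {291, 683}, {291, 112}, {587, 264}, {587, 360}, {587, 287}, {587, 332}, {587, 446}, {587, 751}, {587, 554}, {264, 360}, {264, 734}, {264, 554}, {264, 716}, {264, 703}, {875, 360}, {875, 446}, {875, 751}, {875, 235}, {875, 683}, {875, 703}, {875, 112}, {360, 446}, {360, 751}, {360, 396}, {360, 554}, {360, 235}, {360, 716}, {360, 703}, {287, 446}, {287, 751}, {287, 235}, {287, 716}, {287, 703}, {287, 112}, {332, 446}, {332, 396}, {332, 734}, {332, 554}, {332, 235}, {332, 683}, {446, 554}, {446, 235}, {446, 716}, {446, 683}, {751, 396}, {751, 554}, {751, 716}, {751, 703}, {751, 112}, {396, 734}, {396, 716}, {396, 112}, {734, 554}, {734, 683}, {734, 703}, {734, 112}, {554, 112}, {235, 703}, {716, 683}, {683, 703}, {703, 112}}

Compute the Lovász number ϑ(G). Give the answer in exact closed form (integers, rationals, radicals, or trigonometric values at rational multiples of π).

Vertex 362 has 18 neighbors: 714, 260, 698, 601, 834, 959, 940, 180, 121, 416, 989, 587, 264, 287, 734, 235, 716, 112.
deg(416) = 18; N(416) = {362, 714, 448, 601, 834, 959, 940, 809, 559, 121, 291, 587, 875, 360, 332, 554, 683, 112}.
Vertex 554 has 18 neighbors: 584, 774, 998, 448, 601, 940, 180, 121, 481, 416, 587, 264, 360, 332, 446, 751, 734, 112.
N(235) = {362, 774, 998, 448, 260, 698, 142, 601, 834, 959, 940, 180, 875, 360, 287, 332, 446, 703}, |N(235)| = 18.
G on 37 vertices is 18-regular; strongly regular (37,18,8,9).
A has 3 distinct eigenvalues ≈ [18.0, 2.541, -3.541].
Lovász: ϑ = −37(-sqrt(37)/2 - 1/2)/(18+-(-sqrt(37)/2 - 1/2)) = sqrt(37).
ϑ(G) ≈ 6.082763.

sqrt(37)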